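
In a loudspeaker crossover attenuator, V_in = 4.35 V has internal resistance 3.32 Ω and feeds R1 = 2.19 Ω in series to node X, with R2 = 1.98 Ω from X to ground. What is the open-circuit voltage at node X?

V_th ≈ 1.15 V

R1' = 3.32 + 2.19 = 5.510 Ω (source resistance + R1).
V_th is the unloaded tap voltage: V_in · R2/(R1'+R2) = 4.35 × 0.2644 = 1.150 V.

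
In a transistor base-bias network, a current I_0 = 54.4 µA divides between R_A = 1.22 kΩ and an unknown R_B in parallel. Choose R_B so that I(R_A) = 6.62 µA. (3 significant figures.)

R_B ≈ 0.169 kΩ

In a two-way split, I_A/I_0 = R_B/(R_A + R_B).
6.62/54.4 = R_B/(R_A + R_B) → R_B = R_A · (0.1217)/(1 − 0.1217) = 1.22 × 0.1386 = 0.1690 kΩ.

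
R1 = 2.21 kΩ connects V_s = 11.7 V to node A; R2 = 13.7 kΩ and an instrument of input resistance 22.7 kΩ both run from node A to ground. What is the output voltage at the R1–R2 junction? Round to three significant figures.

V_out ≈ 9.30 V

R2 ‖ R_L = (13.7 × 22.7)/(13.7 + 22.7) = 8.544 kΩ.
Voltage divider with the loaded lower leg: V_out = 11.7 × 8.544/(2.21 + 8.544) = 11.7 × 0.7945 = 9.296 V.
(Unloaded it would be 10.1 V; the load pulls it down.)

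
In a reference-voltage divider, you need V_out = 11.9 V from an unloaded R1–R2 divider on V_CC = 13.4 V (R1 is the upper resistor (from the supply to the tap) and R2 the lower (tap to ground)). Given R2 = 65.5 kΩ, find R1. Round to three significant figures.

R1 ≈ 8.26 kΩ

The divider ratio is R2/(R1+R2) = 11.9/13.4 = 0.8881.
Rearranging, R1 = R2·(1−k)/k = 65.5 × 0.1261 = 8.256 kΩ.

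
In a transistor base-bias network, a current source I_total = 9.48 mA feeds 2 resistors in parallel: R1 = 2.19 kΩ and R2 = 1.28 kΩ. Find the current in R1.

With just two branches, the current splits inversely with resistance.
I(R1) = 9.48 × 1.28/(2.19 + 1.28) = 9.48 × 0.3689 = 3.497 mA.

I ≈ 3.50 mA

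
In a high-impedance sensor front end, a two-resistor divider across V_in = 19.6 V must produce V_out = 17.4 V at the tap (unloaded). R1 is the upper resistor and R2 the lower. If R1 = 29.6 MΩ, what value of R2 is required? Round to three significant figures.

V_out/V_in = R2/(R1+R2) = 0.8878.
R2 = R1 · 0.8878/(1 − 0.8878) = 234.1 MΩ.

R2 ≈ 234 MΩ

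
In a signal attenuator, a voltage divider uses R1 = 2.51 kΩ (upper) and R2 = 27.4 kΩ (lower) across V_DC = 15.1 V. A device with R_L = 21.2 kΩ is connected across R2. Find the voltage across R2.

V_out ≈ 12.5 V

First combine the lower leg with the load: R2 ‖ R_L = 11.95 kΩ.
Voltage divider with the loaded lower leg: V_out = 15.1 × 11.95/(2.51 + 11.95) = 15.1 × 0.8264 = 12.48 V.
(Unloaded it would be 13.8 V; the load pulls it down.)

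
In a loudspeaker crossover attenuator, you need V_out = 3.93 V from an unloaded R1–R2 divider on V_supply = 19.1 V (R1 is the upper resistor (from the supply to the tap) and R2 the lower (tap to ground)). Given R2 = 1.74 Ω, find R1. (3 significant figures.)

Required fraction k = V_out/V_supply = 0.2058.
Rearranging, R1 = R2·(1−k)/k = 1.74 × 3.860 = 6.716 Ω.

R1 ≈ 6.72 Ω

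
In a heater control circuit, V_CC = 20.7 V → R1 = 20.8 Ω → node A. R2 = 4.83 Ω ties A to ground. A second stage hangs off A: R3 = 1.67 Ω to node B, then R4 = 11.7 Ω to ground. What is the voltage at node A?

V_A ≈ 3.02 V

Node A sees R2 in parallel with the series input of stage 2, R3 + R4 = 13.37 Ω.
Effective lower resistance at A: R2 ‖ 13.37 = 3.548 Ω.
V_A = 20.7 × 3.548/(20.8 + 3.548) = 3.017 V.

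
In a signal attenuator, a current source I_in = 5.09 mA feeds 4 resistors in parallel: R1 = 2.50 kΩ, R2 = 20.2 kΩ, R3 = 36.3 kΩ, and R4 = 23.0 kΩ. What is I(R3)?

I ≈ 0.269 mA

ΣG = 1/2.50 + 1/20.2 + 1/36.3 + 1/23.0 = 0.5205.
Current divider: I(R3) = I_in · G_k/ΣG = 5.09 × (0.02755/0.5205) = 5.09 × 0.05292 = 0.2694 mA.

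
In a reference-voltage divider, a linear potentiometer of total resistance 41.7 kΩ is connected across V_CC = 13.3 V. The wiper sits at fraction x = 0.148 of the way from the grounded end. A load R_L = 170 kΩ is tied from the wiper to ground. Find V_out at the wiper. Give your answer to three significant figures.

Split the track: R_lower = x·R_p = 6.172 kΩ, R_upper = (1−x)·R_p = 35.53 kΩ.
R_L loads the lower segment: effective lower R = 5.955 kΩ.
Loaded-divider output: V_out = 13.3 × 0.1436 = 1.909 V.
(Unloaded: V_out = x·V_CC = 1.97 V.)

V_out ≈ 1.91 V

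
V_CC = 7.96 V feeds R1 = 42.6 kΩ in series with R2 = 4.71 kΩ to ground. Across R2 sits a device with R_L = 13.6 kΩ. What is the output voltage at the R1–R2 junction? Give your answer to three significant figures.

The load sits in parallel with R2, giving an effective lower resistance R2' = R2·R_L/(R2+R_L) = 3.498 kΩ.
Now apply the divider: V_out = 7.96 × 0.07589 = 0.6041 V.
(Unloaded it would be 0.792 V; the load pulls it down.)

V_out ≈ 0.604 V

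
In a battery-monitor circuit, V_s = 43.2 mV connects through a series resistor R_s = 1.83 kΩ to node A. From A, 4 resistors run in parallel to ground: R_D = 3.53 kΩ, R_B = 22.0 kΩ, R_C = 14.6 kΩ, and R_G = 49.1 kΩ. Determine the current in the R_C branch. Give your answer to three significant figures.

I ≈ 1.68 µA

Parallel bank: R_p = 1/(1/3.53 + 1/22.0 + 1/14.6 + 1/49.1) = 2.395 kΩ.
Node voltage V_A = V_s · R_p/(R_s + R_p) = 43.2 × 0.5668 = 24.49 mV.
Branch current I = V_A/R_C = 24.49/14.6 = 1.677 µA.
(Equivalently: I_total = 10.23 µA, then current-divider fraction G_k/ΣG = 0.1640.)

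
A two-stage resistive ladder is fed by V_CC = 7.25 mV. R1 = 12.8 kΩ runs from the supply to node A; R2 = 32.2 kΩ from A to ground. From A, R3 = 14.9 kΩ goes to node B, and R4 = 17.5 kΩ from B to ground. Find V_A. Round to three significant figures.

Node A sees R2 in parallel with the series input of stage 2, R3 + R4 = 32.40 kΩ.
R2 ‖ (R3+R4) = 16.15 kΩ.
First divider: V_A = V_CC · 16.15/(12.8 + 16.15) = 4.044 mV.

V_A ≈ 4.04 mV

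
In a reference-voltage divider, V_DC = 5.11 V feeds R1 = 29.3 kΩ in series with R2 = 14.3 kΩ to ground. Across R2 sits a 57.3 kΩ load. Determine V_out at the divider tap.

V_out ≈ 1.44 V

First combine the lower leg with the load: R2 ‖ R_L = 11.44 kΩ.
Then V_out = V_DC · R2'/(R1 + R2') = 5.11 × 11.44/40.74 = 1.435 V.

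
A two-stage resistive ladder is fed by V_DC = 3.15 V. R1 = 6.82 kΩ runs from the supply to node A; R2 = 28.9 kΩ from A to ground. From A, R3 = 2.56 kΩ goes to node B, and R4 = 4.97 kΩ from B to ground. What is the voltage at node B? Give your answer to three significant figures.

V_B ≈ 0.971 V

Looking into the second stage from A: R3 + R4 = 7.530 kΩ appears in parallel with R2.
R2 ‖ (R3+R4) = 5.974 kΩ.
So V_A = 3.15 × 0.4669 = 1.471 V.
Stage 2 is unloaded, so V_B = V_A · R4/(R3+R4) = 1.471 × 4.97/7.530 = 0.9708 V.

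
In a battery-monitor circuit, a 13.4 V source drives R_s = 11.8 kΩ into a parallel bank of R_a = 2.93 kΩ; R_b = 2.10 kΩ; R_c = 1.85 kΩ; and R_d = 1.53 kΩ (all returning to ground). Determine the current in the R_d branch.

Parallel bank: R_p = 1/(1/2.93 + 1/2.10 + 1/1.85 + 1/1.53) = 0.4971 kΩ.
V_A = 13.4 × 0.4971/12.30 = 0.5417 V.
Branch current I = V_A/R_d = 0.5417/1.53 = 0.3540 mA.
(Check via current divider: I_total = 1.090 mA; share G_k/ΣG = 0.3249 → same result.)

I ≈ 0.354 mA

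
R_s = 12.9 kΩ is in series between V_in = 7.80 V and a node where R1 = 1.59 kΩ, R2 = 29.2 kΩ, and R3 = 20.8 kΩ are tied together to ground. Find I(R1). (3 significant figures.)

Equivalent of the parallel group: R_p = 1.406 kΩ.
V_A = 7.80 × 1.406/14.31 = 0.7666 V.
I(R1) = V_A / R1 = 0.7666/1.59 = 0.4821 mA.
(Check via current divider: I_total = 0.5452 mA; share G_k/ΣG = 0.8843 → same result.)

I ≈ 0.482 mA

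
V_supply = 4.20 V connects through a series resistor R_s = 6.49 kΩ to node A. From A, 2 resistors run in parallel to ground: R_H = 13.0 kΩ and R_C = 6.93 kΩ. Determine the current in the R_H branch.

Combine the parallel branches: R_p = (1/13.0 + 1/6.93)⁻¹ = 4.520 kΩ.
V_A = 4.20 × 4.520/11.01 = 1.724 V.
Branch current I = V_A/R_H = 1.724/13.0 = 0.1326 mA.

I ≈ 0.133 mA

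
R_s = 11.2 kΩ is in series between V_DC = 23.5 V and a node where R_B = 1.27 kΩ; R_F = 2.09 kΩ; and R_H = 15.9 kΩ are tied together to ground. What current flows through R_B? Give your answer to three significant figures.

Equivalent of the parallel group: R_p = 0.7526 kΩ.
V_A by voltage divider: V_A = 23.5 × 0.7526/(11.2 + 0.7526) = 1.480 V.
Branch current I = V_A/R_B = 1.480/1.27 = 1.165 mA.

I ≈ 1.17 mA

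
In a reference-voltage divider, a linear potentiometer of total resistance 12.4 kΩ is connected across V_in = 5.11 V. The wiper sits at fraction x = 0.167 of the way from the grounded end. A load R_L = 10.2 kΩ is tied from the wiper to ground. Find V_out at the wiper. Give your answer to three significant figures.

V_out ≈ 0.730 V

Split the track: R_lower = x·R_p = 2.071 kΩ, R_upper = (1−x)·R_p = 10.33 kΩ.
(x·R_p) ‖ R_L = 1.721 kΩ.
Then V_out = V_in · 1.721/(10.33 + 1.721) = 0.7299 V.
(Unloaded: V_out = x·V_in = 0.853 V.)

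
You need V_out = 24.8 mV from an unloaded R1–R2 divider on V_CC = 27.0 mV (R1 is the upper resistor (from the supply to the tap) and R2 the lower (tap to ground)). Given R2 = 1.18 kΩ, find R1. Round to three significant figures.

R1 ≈ 0.105 kΩ

V_out/V_CC = R2/(R1+R2) = 0.9185.
So R1 = R2 · (V_CC/V_out − 1) = 1.18 × (27.0/24.8 − 1) = 1.18 × 0.08871 = 0.1047 kΩ.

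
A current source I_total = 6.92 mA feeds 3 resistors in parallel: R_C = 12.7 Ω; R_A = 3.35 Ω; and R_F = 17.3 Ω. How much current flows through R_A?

I ≈ 4.75 mA

Conductances: ΣG = 1/12.7 + 1/3.35 + 1/17.3 = 0.4351 (1/Ω).
Current divider: I(R_A) = I_total · G_k/ΣG = 6.92 × (0.2985/0.4351) = 6.92 × 0.6861 = 4.748 mA.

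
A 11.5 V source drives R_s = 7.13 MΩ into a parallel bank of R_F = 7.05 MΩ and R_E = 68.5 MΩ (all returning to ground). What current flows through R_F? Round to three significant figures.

Parallel bank: R_p = 1/(1/7.05 + 1/68.5) = 6.392 MΩ.
Node voltage V_A = V_supply · R_p/(R_s + R_p) = 11.5 × 0.4727 = 5.436 V.
Branch current I = V_A/R_F = 5.436/7.05 = 0.7711 µA.
(Check via current divider: I_total = 0.8505 µA; share G_k/ΣG = 0.9067 → same result.)

I ≈ 0.771 µA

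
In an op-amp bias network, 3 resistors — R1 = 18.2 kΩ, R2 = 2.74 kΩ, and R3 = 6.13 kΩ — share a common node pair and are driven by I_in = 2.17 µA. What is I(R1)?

I ≈ 0.204 µA

ΣG = 1/18.2 + 1/2.74 + 1/6.13 = 0.5830.
R1 takes the fraction G_k/ΣG = 0.05495/0.5830 = 0.09424, so I = 2.17 × 0.09424 = 0.2045 µA.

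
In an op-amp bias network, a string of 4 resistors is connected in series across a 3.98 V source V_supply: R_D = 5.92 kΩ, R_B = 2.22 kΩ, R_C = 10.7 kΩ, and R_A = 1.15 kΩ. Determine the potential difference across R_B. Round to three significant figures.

ΣR = 5.92 + 2.22 + 10.7 + 1.15 = 19.99 kΩ.
V = V_supply · R/ΣR = 3.98 × 0.1111 = 0.4420 V.

V ≈ 0.442 V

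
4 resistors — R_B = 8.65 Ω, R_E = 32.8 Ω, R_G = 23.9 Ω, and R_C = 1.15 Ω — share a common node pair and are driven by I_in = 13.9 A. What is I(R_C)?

Total conductance ΣG = 1/8.65 + 1/32.8 + 1/23.9 + 1/1.15 = 1.058 (units of 1/Ω).
Current divider: I(R_C) = I_in · G_k/ΣG = 13.9 × (0.8696/1.058) = 13.9 × 0.8223 = 11.43 A.

I ≈ 11.4 A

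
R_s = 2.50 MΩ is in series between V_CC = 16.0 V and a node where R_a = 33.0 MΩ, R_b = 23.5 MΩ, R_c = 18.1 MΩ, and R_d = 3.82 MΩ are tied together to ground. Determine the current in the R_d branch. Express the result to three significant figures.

I ≈ 2.12 µA

Parallel bank: R_p = 1/(1/33.0 + 1/23.5 + 1/18.1 + 1/3.82) = 2.565 MΩ.
Node voltage V_A = V_CC · R_p/(R_s + R_p) = 16.0 × 0.5064 = 8.102 V.
Branch current I = V_A/R_d = 8.102/3.82 = 2.121 µA.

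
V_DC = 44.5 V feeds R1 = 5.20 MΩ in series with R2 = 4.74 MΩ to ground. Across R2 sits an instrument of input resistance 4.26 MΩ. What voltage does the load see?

R2 ‖ R_L = (4.74 × 4.26)/(4.74 + 4.26) = 2.244 MΩ.
Now apply the divider: V_out = 44.5 × 0.3014 = 13.41 V.

V_out ≈ 13.4 V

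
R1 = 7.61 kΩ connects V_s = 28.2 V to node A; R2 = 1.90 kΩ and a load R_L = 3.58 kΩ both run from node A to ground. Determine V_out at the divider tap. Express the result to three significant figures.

V_out ≈ 3.95 V

The load sits in parallel with R2, giving an effective lower resistance R2' = R2·R_L/(R2+R_L) = 1.241 kΩ.
Then V_out = V_s · R2'/(R1 + R2') = 28.2 × 1.241/8.851 = 3.955 V.
(Unloaded it would be 5.63 V; the load pulls it down.)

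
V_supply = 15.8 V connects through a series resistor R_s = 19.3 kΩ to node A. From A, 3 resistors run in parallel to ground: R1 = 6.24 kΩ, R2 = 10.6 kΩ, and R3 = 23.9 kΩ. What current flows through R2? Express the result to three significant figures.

I ≈ 0.222 mA

Equivalent of the parallel group: R_p = 3.373 kΩ.
V_A = 15.8 × 3.373/22.67 = 2.351 V.
I(R2) = V_A / R2 = 2.351/10.6 = 0.2218 mA.
(Equivalently: I_total = 0.6969 mA, then current-divider fraction G_k/ΣG = 0.3182.)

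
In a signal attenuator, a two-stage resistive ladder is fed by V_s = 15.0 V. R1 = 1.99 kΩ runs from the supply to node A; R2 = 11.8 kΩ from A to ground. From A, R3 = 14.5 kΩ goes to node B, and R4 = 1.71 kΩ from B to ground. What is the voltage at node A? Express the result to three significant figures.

Node A sees R2 in parallel with the series input of stage 2, R3 + R4 = 16.21 kΩ.
R2 ‖ (R3+R4) = 6.829 kΩ.
First divider: V_A = V_s · 6.829/(1.99 + 6.829) = 11.62 V.

V_A ≈ 11.6 V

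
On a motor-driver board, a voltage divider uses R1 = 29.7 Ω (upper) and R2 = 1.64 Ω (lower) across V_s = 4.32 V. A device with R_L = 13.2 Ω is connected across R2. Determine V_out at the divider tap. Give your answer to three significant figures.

V_out ≈ 0.202 V

First combine the lower leg with the load: R2 ‖ R_L = 1.459 Ω.
Voltage divider with the loaded lower leg: V_out = 4.32 × 1.459/(29.7 + 1.459) = 4.32 × 0.04682 = 0.2022 V.
(Unloaded it would be 0.226 V; the load pulls it down.)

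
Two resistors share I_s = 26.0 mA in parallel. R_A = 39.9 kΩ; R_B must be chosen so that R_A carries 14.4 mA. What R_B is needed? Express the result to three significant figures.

In a two-way split, I_A/I_s = R_B/(R_A + R_B).
14.4/26.0 = R_B/(R_A + R_B) → R_B = R_A · (0.5538)/(1 − 0.5538) = 39.9 × 1.241 = 49.53 kΩ.

R_B ≈ 49.5 kΩ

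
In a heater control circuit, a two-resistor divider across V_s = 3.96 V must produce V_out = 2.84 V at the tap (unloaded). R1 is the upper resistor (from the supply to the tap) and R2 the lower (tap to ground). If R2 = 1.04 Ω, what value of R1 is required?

R1 ≈ 0.410 Ω

Required fraction k = V_out/V_s = 0.7172.
So R1 = R2 · (V_s/V_out − 1) = 1.04 × (3.96/2.84 − 1) = 1.04 × 0.3944 = 0.4101 Ω.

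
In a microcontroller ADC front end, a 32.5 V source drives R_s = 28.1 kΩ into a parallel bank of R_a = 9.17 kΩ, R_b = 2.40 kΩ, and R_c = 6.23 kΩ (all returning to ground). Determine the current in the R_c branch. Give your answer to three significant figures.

Parallel bank: R_p = 1/(1/9.17 + 1/2.40 + 1/6.23) = 1.457 kΩ.
Node voltage V_A = V_s · R_p/(R_s + R_p) = 32.5 × 0.04930 = 1.602 V.
I(R_c) = V_A / R_c = 1.602/6.23 = 0.2572 mA.

I ≈ 0.257 mA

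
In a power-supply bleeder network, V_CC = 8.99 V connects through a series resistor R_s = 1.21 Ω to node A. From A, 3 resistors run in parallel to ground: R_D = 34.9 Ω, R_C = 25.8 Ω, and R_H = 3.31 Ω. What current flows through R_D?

I ≈ 0.178 A

Combine the parallel branches: R_p = (1/34.9 + 1/25.8 + 1/3.31)⁻¹ = 2.706 Ω.
Node voltage V_A = V_CC · R_p/(R_s + R_p) = 8.99 × 0.6910 = 6.212 V.
Branch current I = V_A/R_D = 6.212/34.9 = 0.1780 A.
(Check via current divider: I_total = 2.296 A; share G_k/ΣG = 0.07754 → same result.)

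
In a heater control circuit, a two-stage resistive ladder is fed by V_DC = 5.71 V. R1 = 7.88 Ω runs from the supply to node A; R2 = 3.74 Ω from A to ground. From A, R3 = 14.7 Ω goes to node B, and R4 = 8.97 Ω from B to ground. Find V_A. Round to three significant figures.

Looking into the second stage from A: R3 + R4 = 23.67 Ω appears in parallel with R2.
Effective lower resistance at A: R2 ‖ 23.67 = 3.230 Ω.
So V_A = 5.71 × 0.2907 = 1.660 V.

V_A ≈ 1.66 V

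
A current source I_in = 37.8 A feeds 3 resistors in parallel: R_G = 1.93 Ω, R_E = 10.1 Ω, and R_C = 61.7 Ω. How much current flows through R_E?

I ≈ 5.91 A

Total conductance ΣG = 1/1.93 + 1/10.1 + 1/61.7 = 0.6334 (units of 1/Ω).
R_E takes the fraction G_k/ΣG = 0.09901/0.6334 = 0.1563, so I = 37.8 × 0.1563 = 5.909 A.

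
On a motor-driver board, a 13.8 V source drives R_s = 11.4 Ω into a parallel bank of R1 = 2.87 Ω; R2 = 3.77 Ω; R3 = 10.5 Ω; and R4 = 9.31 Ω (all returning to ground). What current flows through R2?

I ≈ 0.355 A

Equivalent of the parallel group: R_p = 1.225 Ω.
V_A = 13.8 × 1.225/12.62 = 1.339 V.
Branch current I = V_A/R2 = 1.339/3.77 = 0.3552 A.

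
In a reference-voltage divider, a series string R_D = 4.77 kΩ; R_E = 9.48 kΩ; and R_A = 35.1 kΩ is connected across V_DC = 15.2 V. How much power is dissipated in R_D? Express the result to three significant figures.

P ≈ 0.453 mW

ΣR = 49.35 kΩ → I = 15.2/49.35 = 0.3080 mA.
P(R_D) = I²·R_D = (0.3080)² × 4.77 = 0.4525 mW.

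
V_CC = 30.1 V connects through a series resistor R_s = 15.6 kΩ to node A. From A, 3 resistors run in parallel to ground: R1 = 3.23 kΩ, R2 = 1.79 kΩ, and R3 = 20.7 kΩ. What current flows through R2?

I ≈ 1.10 mA

Equivalent of the parallel group: R_p = 1.091 kΩ.
V_A = 30.1 × 1.091/16.69 = 1.968 V.
I(R2) = V_A / R2 = 1.968/1.79 = 1.099 mA.
(Equivalently: I_total = 1.803 mA, then current-divider fraction G_k/ΣG = 0.6095.)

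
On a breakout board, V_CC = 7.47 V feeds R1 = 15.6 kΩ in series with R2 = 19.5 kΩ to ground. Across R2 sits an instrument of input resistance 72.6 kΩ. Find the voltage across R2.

V_out ≈ 3.71 V

R2 ‖ R_L = (19.5 × 72.6)/(19.5 + 72.6) = 15.37 kΩ.
Then V_out = V_CC · R2'/(R1 + R2') = 7.47 × 15.37/30.97 = 3.707 V.
(Unloaded it would be 4.15 V; the load pulls it down.)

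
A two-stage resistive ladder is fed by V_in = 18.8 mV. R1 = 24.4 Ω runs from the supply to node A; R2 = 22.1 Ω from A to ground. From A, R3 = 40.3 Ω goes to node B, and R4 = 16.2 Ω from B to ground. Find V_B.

The second stage (R3 + R4 = 56.50 Ω) loads node A in parallel with R2.
Effective lower resistance at A: R2 ‖ 56.50 = 15.89 Ω.
First divider: V_A = V_in · 15.89/(24.4 + 15.89) = 7.413 mV.
V_B = V_A × 0.2867 = 2.126 mV.

V_B ≈ 2.13 mV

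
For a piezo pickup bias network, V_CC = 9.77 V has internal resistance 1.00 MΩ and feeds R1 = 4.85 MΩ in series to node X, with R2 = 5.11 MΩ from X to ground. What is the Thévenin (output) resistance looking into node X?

R_th ≈ 2.73 MΩ

R1' = 1.00 + 4.85 = 5.850 MΩ (source resistance + R1).
With V_CC suppressed (replaced by a short), R_th = R1' ‖ R2 = (5.850 × 5.11)/(5.850 + 5.11) = 2.728 MΩ.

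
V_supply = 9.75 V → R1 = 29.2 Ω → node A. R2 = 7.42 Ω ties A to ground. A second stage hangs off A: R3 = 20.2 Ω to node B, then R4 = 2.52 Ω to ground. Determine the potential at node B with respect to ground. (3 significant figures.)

Node A sees R2 in parallel with the series input of stage 2, R3 + R4 = 22.72 Ω.
Effective lower resistance at A: R2 ‖ 22.72 = 5.593 Ω.
First divider: V_A = V_supply · 5.593/(29.2 + 5.593) = 1.567 V.
Then the unloaded second divider: V_B = V_A × R4/(R3+R4) = 1.567 × 0.1109 = 0.1738 V.

V_B ≈ 0.174 V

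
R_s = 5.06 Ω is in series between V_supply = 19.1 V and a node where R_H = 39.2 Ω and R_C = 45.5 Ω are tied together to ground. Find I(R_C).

Equivalent of the parallel group: R_p = 21.06 Ω.
V_A by voltage divider: V_A = 19.1 × 21.06/(5.06 + 21.06) = 15.40 V.
Branch current I = V_A/R_C = 15.40/45.5 = 0.3385 A.
(Check via current divider: I_total = 0.7313 A; share G_k/ΣG = 0.4628 → same result.)

I ≈ 0.338 A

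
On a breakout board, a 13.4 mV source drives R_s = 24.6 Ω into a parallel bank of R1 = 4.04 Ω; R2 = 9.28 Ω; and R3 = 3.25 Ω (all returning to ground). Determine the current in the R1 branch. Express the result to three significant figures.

I ≈ 0.192 mA

Equivalent of the parallel group: R_p = 1.508 Ω.
Node voltage V_A = V_s · R_p/(R_s + R_p) = 13.4 × 0.05777 = 0.7742 mV.
I(R1) = V_A / R1 = 0.7742/4.04 = 0.1916 mA.
(Check via current divider: I_total = 0.5132 mA; share G_k/ΣG = 0.3734 → same result.)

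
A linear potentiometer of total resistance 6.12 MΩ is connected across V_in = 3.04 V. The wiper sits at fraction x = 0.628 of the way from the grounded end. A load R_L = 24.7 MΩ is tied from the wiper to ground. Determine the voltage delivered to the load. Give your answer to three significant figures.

V_out ≈ 1.80 V

The pot divides into 2.277 MΩ above the wiper and 3.843 MΩ below.
R_L loads the lower segment: effective lower R = 3.326 MΩ.
Then V_out = V_in · 3.326/(2.277 + 3.326) = 1.805 V.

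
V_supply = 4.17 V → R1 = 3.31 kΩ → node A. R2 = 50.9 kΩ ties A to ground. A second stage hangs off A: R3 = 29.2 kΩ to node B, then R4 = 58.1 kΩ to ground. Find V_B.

V_B ≈ 2.52 V

Node A sees R2 in parallel with the series input of stage 2, R3 + R4 = 87.30 kΩ.
Effective lower resistance at A: R2 ‖ 87.30 = 32.15 kΩ.
First divider: V_A = V_supply · 32.15/(3.31 + 32.15) = 3.781 V.
Stage 2 is unloaded, so V_B = V_A · R4/(R3+R4) = 3.781 × 58.1/87.30 = 2.516 V.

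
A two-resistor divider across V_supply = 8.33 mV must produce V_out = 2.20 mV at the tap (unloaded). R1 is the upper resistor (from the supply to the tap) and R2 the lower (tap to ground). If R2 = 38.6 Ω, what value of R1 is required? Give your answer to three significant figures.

R1 ≈ 108 Ω

The divider ratio is R2/(R1+R2) = 2.20/8.33 = 0.2641.
R1 = R2·(1/k − 1) = 38.6 × 2.786 = 107.6 Ω.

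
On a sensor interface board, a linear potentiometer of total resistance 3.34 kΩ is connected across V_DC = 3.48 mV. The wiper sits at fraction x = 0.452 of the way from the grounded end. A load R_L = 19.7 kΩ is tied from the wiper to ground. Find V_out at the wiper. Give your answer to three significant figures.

The pot divides into 1.830 kΩ above the wiper and 1.510 kΩ below.
(x·R_p) ‖ R_L = 1.402 kΩ.
Then V_out = V_DC · 1.402/(1.830 + 1.402) = 1.510 mV.

V_out ≈ 1.51 mV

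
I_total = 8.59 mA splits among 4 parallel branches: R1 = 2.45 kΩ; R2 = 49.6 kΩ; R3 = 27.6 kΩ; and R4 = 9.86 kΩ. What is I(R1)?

I ≈ 6.19 mA

ΣG = 1/2.45 + 1/49.6 + 1/27.6 + 1/9.86 = 0.5660.
By the current-divider rule, I = I_total · G_k/ΣG = 8.59 × 0.7212 = 6.195 mA.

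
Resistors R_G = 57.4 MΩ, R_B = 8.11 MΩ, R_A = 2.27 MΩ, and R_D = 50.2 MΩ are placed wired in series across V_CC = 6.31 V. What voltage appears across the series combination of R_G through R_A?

V ≈ 3.63 V

ΣR = 57.4 + 8.11 + 2.27 + 50.2 = 118.0 MΩ.
R_{R_G..R_A} = 57.4 + 8.11 + 2.27 = 67.78 MΩ.
V = V_CC · R/ΣR = 6.31 × 0.5745 = 3.625 V.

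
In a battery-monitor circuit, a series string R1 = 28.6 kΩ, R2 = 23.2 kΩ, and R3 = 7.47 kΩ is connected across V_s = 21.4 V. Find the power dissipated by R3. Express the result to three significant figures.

The common current is I = 21.4/59.27 = 0.3611 mA.
V(R3) = I·R = 2.697 V; P = V·I = 2.697 × 0.3611 = 0.9738 mW.

P ≈ 0.974 mW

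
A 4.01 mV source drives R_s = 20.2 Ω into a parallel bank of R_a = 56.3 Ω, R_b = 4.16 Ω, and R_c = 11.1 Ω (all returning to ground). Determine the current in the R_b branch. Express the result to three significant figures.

I ≈ 0.120 mA

Equivalent of the parallel group: R_p = 2.872 Ω.
V_A = 4.01 × 2.872/23.07 = 0.4991 mV.
Branch current I = V_A/R_b = 0.4991/4.16 = 0.1200 mA.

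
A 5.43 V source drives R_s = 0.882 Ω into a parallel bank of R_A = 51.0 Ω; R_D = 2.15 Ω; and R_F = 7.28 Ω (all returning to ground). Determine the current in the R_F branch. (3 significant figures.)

I ≈ 0.482 A

Equivalent of the parallel group: R_p = 1.607 Ω.
V_A = 5.43 × 1.607/2.489 = 3.506 V.
I(R_F) = V_A / R_F = 3.506/7.28 = 0.4816 A.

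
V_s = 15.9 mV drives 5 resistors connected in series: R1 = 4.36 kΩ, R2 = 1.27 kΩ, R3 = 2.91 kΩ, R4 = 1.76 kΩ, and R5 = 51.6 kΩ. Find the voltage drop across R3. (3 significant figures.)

V ≈ 0.747 mV

ΣR = 4.36 + 1.27 + 2.91 + 1.76 + 51.6 = 61.90 kΩ.
V = V_s · R/ΣR = 15.9 × 0.04701 = 0.7475 mV.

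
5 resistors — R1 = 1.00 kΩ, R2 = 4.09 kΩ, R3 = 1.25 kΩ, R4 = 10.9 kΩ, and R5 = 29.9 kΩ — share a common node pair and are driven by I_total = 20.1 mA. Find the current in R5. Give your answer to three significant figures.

I ≈ 0.310 mA

ΣG = 1/1.00 + 1/4.09 + 1/1.25 + 1/10.9 + 1/29.9 = 2.170.
Current divider: I(R5) = I_total · G_k/ΣG = 20.1 × (0.03344/2.170) = 20.1 × 0.01541 = 0.3098 mA.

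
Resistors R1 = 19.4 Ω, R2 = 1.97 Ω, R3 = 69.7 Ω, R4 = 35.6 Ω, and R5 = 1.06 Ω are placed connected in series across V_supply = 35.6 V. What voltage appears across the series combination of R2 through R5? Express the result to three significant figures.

Series total: ΣR = 19.4 + 1.97 + 69.7 + 35.6 + 1.06 = 127.7 Ω.
R_{R2..R5} = 1.97 + 69.7 + 35.6 + 1.06 = 108.3 Ω.
By the voltage-divider rule, V = 35.6 × 108.3/127.7 = 30.19 V.

V ≈ 30.2 V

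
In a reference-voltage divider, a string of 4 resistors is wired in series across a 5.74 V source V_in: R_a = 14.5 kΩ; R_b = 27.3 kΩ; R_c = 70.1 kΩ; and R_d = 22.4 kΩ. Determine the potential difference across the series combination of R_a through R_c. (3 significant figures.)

V ≈ 4.78 V

Series total: ΣR = 14.5 + 27.3 + 70.1 + 22.4 = 134.3 kΩ.
R_{R_a..R_c} = 14.5 + 27.3 + 70.1 = 111.9 kΩ.
By the voltage-divider rule, V = 5.74 × 111.9/134.3 = 4.783 V.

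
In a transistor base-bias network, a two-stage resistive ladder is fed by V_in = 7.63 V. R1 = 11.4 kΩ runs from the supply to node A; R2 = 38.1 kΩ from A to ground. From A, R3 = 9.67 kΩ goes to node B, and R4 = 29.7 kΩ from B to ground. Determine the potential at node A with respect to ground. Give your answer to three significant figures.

V_A ≈ 4.80 V

Looking into the second stage from A: R3 + R4 = 39.37 kΩ appears in parallel with R2.
R2 ‖ (R3+R4) = 19.36 kΩ.
V_A = 7.63 × 19.36/(11.4 + 19.36) = 4.802 V.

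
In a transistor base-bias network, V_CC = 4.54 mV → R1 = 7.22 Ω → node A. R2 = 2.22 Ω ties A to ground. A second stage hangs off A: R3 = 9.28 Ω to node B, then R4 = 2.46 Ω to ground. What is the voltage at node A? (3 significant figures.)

Node A sees R2 in parallel with the series input of stage 2, R3 + R4 = 11.74 Ω.
Effective lower resistance at A: R2 ‖ 11.74 = 1.867 Ω.
So V_A = 4.54 × 0.2055 = 0.9328 mV.

V_A ≈ 0.933 mV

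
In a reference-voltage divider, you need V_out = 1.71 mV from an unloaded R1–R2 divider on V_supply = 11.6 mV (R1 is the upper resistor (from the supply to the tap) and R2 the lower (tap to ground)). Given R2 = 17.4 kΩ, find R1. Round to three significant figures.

Required fraction k = V_out/V_supply = 0.1474.
So R1 = R2 · (V_supply/V_out − 1) = 17.4 × (11.6/1.71 − 1) = 17.4 × 5.784 = 100.6 kΩ.

R1 ≈ 101 kΩ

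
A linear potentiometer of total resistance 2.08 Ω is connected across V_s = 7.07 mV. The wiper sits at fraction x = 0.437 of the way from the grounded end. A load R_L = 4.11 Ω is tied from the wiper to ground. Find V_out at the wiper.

Split the track: R_lower = x·R_p = 0.9090 Ω, R_upper = (1−x)·R_p = 1.171 Ω.
(x·R_p) ‖ R_L = 0.7443 Ω.
Then V_out = V_s · 0.7443/(1.171 + 0.7443) = 2.747 mV.

V_out ≈ 2.75 mV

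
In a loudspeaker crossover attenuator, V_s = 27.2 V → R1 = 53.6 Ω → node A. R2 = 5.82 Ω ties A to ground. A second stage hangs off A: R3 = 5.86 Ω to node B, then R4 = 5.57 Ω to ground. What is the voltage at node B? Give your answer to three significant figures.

V_B ≈ 0.890 V

Looking into the second stage from A: R3 + R4 = 11.43 Ω appears in parallel with R2.
R2 ‖ (R3+R4) = 3.856 Ω.
First divider: V_A = V_s · 3.856/(53.6 + 3.856) = 1.826 V.
V_B = V_A × 0.4873 = 0.8897 V.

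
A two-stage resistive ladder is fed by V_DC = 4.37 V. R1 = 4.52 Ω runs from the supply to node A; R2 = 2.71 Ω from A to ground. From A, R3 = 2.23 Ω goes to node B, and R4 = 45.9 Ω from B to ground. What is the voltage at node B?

Node A sees R2 in parallel with the series input of stage 2, R3 + R4 = 48.13 Ω.
Effective lower resistance at A: R2 ‖ 48.13 = 2.566 Ω.
V_A = 4.37 × 2.566/(4.52 + 2.566) = 1.582 V.
V_B = V_A × 0.9537 = 1.509 V.

V_B ≈ 1.51 V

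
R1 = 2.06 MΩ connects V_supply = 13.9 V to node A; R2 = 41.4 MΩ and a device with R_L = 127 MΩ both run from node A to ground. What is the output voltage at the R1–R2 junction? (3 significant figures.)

The load sits in parallel with R2, giving an effective lower resistance R2' = R2·R_L/(R2+R_L) = 31.22 MΩ.
Then V_out = V_supply · R2'/(R1 + R2') = 13.9 × 31.22/33.28 = 13.04 V.

V_out ≈ 13.0 V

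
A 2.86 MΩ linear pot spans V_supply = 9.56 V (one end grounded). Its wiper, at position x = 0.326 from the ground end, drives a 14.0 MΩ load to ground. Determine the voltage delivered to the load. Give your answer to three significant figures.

Lower segment x·R_p = 0.9324 MΩ; upper segment (1−x)·R_p = 1.928 MΩ.
(x·R_p) ‖ R_L = 0.8741 MΩ.
V_out = 9.56 × 0.8741/(1.928 + 0.8741) = 2.983 V.

V_out ≈ 2.98 V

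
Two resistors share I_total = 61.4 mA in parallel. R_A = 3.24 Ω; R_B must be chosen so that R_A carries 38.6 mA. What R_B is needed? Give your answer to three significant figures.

R_B ≈ 5.49 Ω

The fraction through R_A equals R_B/(R_A+R_B).
38.6/61.4 = R_B/(R_A + R_B) → R_B = R_A · (0.6287)/(1 − 0.6287) = 3.24 × 1.693 = 5.485 Ω.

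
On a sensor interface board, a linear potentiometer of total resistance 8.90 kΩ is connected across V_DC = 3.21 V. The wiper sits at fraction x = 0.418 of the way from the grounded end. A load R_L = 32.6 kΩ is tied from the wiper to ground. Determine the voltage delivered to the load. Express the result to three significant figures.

V_out ≈ 1.26 V

Split the track: R_lower = x·R_p = 3.720 kΩ, R_upper = (1−x)·R_p = 5.180 kΩ.
(x·R_p) ‖ R_L = 3.339 kΩ.
Then V_out = V_DC · 3.339/(5.180 + 3.339) = 1.258 V.
(Unloaded: V_out = x·V_DC = 1.34 V.)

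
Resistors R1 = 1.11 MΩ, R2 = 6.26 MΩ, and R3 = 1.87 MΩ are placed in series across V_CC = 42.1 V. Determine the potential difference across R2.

V ≈ 28.5 V

Total series resistance ΣR = 1.11 + 6.26 + 1.87 = 9.240 MΩ.
By the voltage-divider rule, V = 42.1 × 6.260/9.240 = 28.52 V.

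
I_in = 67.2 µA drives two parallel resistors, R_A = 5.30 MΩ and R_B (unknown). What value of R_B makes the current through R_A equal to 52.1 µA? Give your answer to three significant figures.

Two-branch current divider: I_A = I_in · R_B/(R_A + R_B).
52.1/67.2 = R_B/(R_A + R_B) → R_B = R_A · (0.7753)/(1 − 0.7753) = 5.30 × 3.450 = 18.29 MΩ.

R_B ≈ 18.3 MΩ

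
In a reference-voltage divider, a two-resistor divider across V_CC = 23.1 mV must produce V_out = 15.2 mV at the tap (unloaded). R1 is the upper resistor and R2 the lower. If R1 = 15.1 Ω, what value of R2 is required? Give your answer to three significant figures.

V_out/V_CC = R2/(R1+R2) = 0.6580.
So R2 = R1 · V_out/(V_CC − V_out) = 15.1 × 15.2/(23.1 − 15.2) = 15.1 × 1.924 = 29.05 Ω.

R2 ≈ 29.1 Ω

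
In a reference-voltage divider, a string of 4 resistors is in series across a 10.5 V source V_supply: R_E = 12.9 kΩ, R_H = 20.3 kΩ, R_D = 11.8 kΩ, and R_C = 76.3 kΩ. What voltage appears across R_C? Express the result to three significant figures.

Series total: ΣR = 12.9 + 20.3 + 11.8 + 76.3 = 121.3 kΩ.
By the voltage-divider rule, V = 10.5 × 76.30/121.3 = 6.605 V.

V ≈ 6.60 V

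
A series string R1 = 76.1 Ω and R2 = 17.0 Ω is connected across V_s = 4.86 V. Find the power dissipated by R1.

P ≈ 0.207 W

The common current is I = 4.86/93.10 = 0.05220 A.
V(R1) = I·R = 3.973 V; P = V·I = 3.973 × 0.05220 = 0.2074 W.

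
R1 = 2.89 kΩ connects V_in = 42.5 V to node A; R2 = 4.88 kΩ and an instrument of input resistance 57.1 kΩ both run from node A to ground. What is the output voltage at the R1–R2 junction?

First combine the lower leg with the load: R2 ‖ R_L = 4.496 kΩ.
Voltage divider with the loaded lower leg: V_out = 42.5 × 4.496/(2.89 + 4.496) = 42.5 × 0.6087 = 25.87 V.

V_out ≈ 25.9 V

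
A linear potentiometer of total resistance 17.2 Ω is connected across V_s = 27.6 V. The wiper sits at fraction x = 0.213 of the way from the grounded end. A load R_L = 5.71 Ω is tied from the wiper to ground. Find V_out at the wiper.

Lower segment x·R_p = 3.664 Ω; upper segment (1−x)·R_p = 13.54 Ω.
R_L loads the lower segment: effective lower R = 2.232 Ω.
V_out = 27.6 × 2.232/(13.54 + 2.232) = 3.906 V.
(Unloaded: V_out = x·V_s = 5.88 V.)

V_out ≈ 3.91 V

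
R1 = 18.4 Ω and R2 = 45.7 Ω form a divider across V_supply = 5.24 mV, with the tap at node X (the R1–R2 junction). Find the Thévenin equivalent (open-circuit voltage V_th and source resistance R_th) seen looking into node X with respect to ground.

V_th is the unloaded tap voltage: V_supply · R2/(R1+R2) = 5.24 × 0.7129 = 3.736 mV.
Looking into X with the source shorted: R_th = R1·R2/(R1+R2) = 18.40 × 45.7/64.10 = 13.12 Ω.

V_th ≈ 3.74 mV, R_th ≈ 13.1 Ω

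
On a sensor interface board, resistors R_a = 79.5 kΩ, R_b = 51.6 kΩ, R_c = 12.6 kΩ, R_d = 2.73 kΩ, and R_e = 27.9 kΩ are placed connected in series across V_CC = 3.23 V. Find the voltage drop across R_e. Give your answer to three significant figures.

Series total: ΣR = 79.5 + 51.6 + 12.6 + 2.73 + 27.9 = 174.3 kΩ.
Voltage divider: V = V_CC · (27.90 / 174.3) = 3.23 × 0.1600 = 0.5169 V.

V ≈ 0.517 V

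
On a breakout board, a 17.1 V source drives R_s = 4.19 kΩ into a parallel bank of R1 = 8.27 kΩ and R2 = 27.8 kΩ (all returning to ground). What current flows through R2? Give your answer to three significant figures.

I ≈ 0.371 mA

Combine the parallel branches: R_p = (1/8.27 + 1/27.8)⁻¹ = 6.374 kΩ.
V_A by voltage divider: V_A = 17.1 × 6.374/(4.19 + 6.374) = 10.32 V.
I(R2) = V_A / R2 = 10.32/27.8 = 0.3711 mA.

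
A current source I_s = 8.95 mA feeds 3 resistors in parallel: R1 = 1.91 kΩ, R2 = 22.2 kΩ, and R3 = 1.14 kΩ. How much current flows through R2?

I ≈ 0.279 mA

Conductances: ΣG = 1/1.91 + 1/22.2 + 1/1.14 = 1.446 (1/kΩ).
Current divider: I(R2) = I_s · G_k/ΣG = 8.95 × (0.04505/1.446) = 8.95 × 0.03116 = 0.2788 mA.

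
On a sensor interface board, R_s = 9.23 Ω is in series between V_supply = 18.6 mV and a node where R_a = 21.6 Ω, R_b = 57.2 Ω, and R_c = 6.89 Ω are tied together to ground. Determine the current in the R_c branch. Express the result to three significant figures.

Parallel bank: R_p = 1/(1/21.6 + 1/57.2 + 1/6.89) = 4.787 Ω.
V_A by voltage divider: V_A = 18.6 × 4.787/(9.23 + 4.787) = 6.352 mV.
Branch current I = V_A/R_c = 6.352/6.89 = 0.9219 mA.
(Check via current divider: I_total = 1.327 mA; share G_k/ΣG = 0.6947 → same result.)

I ≈ 0.922 mA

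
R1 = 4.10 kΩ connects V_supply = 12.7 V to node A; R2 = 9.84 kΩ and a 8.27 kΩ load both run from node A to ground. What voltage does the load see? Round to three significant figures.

First combine the lower leg with the load: R2 ‖ R_L = 4.493 kΩ.
Then V_out = V_supply · R2'/(R1 + R2') = 12.7 × 4.493/8.593 = 6.641 V.
(Unloaded it would be 8.96 V; the load pulls it down.)

V_out ≈ 6.64 V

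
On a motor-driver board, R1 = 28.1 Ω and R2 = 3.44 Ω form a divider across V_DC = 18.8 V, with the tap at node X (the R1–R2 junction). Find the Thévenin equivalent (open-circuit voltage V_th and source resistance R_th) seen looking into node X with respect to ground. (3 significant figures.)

V_th ≈ 2.05 V, R_th ≈ 3.06 Ω

Open-circuit (no load on X): V_th = V_DC · R2/(R1 + R2) = 18.8 × 3.44/(28.10 + 3.44) = 2.050 V.
With V_DC suppressed (replaced by a short), R_th = R1 ‖ R2 = (28.10 × 3.44)/(28.10 + 3.44) = 3.065 Ω.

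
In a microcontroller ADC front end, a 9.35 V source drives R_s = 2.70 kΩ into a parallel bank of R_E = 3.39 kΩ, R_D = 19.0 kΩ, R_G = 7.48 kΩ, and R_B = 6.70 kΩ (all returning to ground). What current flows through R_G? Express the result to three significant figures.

Equivalent of the parallel group: R_p = 1.586 kΩ.
V_A = 9.35 × 1.586/4.286 = 3.460 V.
I(R_G) = V_A / R_G = 3.460/7.48 = 0.4625 mA.

I ≈ 0.463 mA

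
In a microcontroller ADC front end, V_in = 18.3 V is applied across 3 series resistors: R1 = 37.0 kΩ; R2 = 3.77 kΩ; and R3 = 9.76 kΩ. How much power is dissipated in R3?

Series current I = V_in/ΣR = 18.3/50.53 = 0.3622 mA.
V(R3) = I·R = 3.535 V; P = V·I = 3.535 × 0.3622 = 1.280 mW.

P ≈ 1.28 mW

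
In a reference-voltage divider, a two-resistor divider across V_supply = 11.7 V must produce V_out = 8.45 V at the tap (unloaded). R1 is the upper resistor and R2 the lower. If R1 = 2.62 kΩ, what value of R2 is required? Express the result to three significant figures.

Required fraction k = V_out/V_supply = 0.7222.
Rearranging, R2 = R1·k/(1−k) = 2.62 × 2.600 = 6.812 kΩ.

R2 ≈ 6.81 kΩ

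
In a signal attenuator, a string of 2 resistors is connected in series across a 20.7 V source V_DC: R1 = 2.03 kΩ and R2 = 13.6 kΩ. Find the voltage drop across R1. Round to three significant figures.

V ≈ 2.69 V

Series total: ΣR = 2.03 + 13.6 = 15.63 kΩ.
Voltage divider: V = V_DC · (2.030 / 15.63) = 20.7 × 0.1299 = 2.688 V.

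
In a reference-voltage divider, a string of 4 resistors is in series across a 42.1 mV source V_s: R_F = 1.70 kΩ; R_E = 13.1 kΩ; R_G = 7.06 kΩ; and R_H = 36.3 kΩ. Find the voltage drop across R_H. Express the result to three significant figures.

V ≈ 26.3 mV

ΣR = 1.70 + 13.1 + 7.06 + 36.3 = 58.16 kΩ.
V = V_s · R/ΣR = 42.1 × 0.6241 = 26.28 mV.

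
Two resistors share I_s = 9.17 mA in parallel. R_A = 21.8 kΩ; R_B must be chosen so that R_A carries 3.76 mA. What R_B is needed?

The fraction through R_A equals R_B/(R_A+R_B).
3.76/9.17 = R_B/(R_A + R_B) → R_B = R_A · (0.4100)/(1 − 0.4100) = 21.8 × 0.6950 = 15.15 kΩ.

R_B ≈ 15.2 kΩ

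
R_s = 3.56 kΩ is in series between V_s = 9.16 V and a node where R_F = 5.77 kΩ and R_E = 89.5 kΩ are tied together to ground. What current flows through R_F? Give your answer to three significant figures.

I ≈ 0.958 mA

Combine the parallel branches: R_p = (1/5.77 + 1/89.5)⁻¹ = 5.421 kΩ.
Node voltage V_A = V_s · R_p/(R_s + R_p) = 9.16 × 0.6036 = 5.529 V.
I(R_F) = V_A / R_F = 5.529/5.77 = 0.9582 mA.
(Check via current divider: I_total = 1.020 mA; share G_k/ΣG = 0.9394 → same result.)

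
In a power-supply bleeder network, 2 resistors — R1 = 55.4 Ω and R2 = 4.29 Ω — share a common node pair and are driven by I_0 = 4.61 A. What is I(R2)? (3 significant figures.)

Two-branch current divider: I_k = I_0 · R_other/(R_1 + R_2).
I(R2) = 4.61 × 55.4/(55.4 + 4.29) = 4.61 × 0.9281 = 4.279 A.

I ≈ 4.28 A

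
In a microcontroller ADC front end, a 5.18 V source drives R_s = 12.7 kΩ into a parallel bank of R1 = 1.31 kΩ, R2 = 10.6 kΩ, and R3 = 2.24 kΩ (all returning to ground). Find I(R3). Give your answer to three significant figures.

Combine the parallel branches: R_p = (1/1.31 + 1/10.6 + 1/2.24)⁻¹ = 0.7668 kΩ.
V_A = 5.18 × 0.7668/13.47 = 0.2949 V.
Branch current I = V_A/R3 = 0.2949/2.24 = 0.1317 mA.

I ≈ 0.132 mA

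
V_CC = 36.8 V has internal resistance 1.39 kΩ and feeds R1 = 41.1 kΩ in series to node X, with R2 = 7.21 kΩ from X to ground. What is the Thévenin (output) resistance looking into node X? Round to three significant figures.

R_th ≈ 6.16 kΩ

R1' = 1.39 + 41.1 = 42.49 kΩ (source resistance + R1).
With V_CC suppressed (replaced by a short), R_th = R1' ‖ R2 = (42.49 × 7.21)/(42.49 + 7.21) = 6.164 kΩ.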